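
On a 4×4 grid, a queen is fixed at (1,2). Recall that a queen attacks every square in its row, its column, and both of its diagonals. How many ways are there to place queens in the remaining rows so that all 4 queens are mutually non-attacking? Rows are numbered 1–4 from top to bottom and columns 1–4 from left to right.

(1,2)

1

Branch on row 2: col 4 → 1.
Sum: 1 = 1.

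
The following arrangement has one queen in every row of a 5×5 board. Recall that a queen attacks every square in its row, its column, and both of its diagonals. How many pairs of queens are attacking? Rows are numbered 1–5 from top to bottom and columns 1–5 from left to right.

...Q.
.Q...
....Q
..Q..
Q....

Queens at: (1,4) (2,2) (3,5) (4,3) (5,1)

0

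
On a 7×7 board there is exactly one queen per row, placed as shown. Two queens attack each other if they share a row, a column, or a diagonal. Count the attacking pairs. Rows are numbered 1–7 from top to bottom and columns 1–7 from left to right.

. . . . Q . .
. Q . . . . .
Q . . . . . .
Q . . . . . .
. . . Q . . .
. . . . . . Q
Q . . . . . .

Same column: (3,1)–(4,1) (column 1); (3,1)–(7,1) (column 1); (4,1)–(7,1) (column 1).
Same diagonal: (2,2)–(3,1) (|2−3| = |2−1| = 1).
Total attacking pairs: 4.

4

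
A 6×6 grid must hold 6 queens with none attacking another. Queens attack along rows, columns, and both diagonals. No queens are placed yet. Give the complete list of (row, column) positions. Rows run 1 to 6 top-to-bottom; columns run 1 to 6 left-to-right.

(1,5) (2,3) (3,1) (4,6) (5,4) (6,2)

Row 1: Safe: 1, 2, 3, 4, 5, 6. Place at column 5.
Row 2: attacked by (1,5)→{4,5,6}. Safe: 1, 2, 3. Place at column 3.
Row 3: attacked by (1,5)→{3,5}; (2,3)→{2,3,4}. Safe: 1, 6. Place at column 1.
Row 4: attacked by (1,5)→{2,5}; (2,3)→{1,3,5}; (3,1)→{1,2}. Safe: 4, 6. Place at column 6.
Row 5: attacked by (1,5)→{1,5}; (2,3)→{3,6}; (3,1)→{1,3}; (4,6)→{5,6}. Safe: 2, 4. Place at column 4.
Row 6: attacked by (1,5)→{5}; (2,3)→{3}; (3,1)→{1,4}; (4,6)→{4,6}; (5,4)→{3,4,5}. Safe: 2. Place at column 2.
Columns [5, 3, 1, 6, 4, 2], r−c [-4, -1, 2, -2, 1, 4], r+c [6, 5, 4, 10, 9, 8] are all distinct, so no two queens attack.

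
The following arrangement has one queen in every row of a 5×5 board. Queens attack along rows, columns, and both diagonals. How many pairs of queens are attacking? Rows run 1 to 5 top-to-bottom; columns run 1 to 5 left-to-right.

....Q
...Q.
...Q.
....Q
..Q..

Same column: (1,5)–(4,5) (column 5); (2,4)–(3,4) (column 4).
Same diagonal: (1,5)–(2,4) (|1−2| = |5−4| = 1); (3,4)–(4,5) (|3−4| = |4−5| = 1).
Total attacking pairs: 4.

4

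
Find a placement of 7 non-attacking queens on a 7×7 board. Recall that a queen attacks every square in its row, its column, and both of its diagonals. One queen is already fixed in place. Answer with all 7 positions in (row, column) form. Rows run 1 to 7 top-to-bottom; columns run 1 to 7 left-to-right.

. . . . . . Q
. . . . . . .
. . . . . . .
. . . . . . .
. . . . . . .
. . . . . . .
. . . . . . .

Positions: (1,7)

(1,7) (2,3) (3,6) (4,2) (5,5) (6,1) (7,4)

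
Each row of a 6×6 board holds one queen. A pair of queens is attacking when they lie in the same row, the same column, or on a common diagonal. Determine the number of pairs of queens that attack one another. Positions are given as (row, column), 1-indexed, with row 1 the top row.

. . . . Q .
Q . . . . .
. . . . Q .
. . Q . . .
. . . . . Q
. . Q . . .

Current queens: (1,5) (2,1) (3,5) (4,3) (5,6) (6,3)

3

Same column: (1,5)–(3,5) (column 5); (4,3)–(6,3) (column 3).
Same diagonal: (2,1)–(4,3) (|2−4| = |1−3| = 2).
Total attacking pairs: 3.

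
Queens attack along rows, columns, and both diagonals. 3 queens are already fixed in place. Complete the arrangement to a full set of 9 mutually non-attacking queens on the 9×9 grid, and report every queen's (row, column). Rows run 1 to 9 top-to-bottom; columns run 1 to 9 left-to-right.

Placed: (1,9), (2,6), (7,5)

(1,9) (2,6) (3,2) (4,7) (5,1) (6,3) (7,5) (8,8) (9,4)

Row 3: attacked by (1,9)→{7,9}; (2,6)→{5,6,7}; (7,5)→{1,5,9}. Safe: 2, 3, 4, 8. Place at column 2.
Row 4: attacked by (1,9)→{6,9}; (2,6)→{4,6,8}; (3,2)→{1,2,3}; (7,5)→{2,5,8}. Safe: 7. Place at column 7.
Row 5: attacked by (1,9)→{5,9}; (2,6)→{3,6,9}; (3,2)→{2,4}; (4,7)→{6,7,8}; (7,5)→{3,5,7}. Safe: 1. Place at column 1.
Row 6: attacked by (1,9)→{4,9}; (2,6)→{2,6}; (3,2)→{2,5}; (4,7)→{5,7,9}; (5,1)→{1,2}; (7,5)→{4,5,6}. Safe: 3, 8. Place at column 3.
Row 8: attacked by (1,9)→{2,9}; (2,6)→{6}; (3,2)→{2,7}; (4,7)→{3,7}; (5,1)→{1,4}; (6,3)→{1,3,5}; (7,5)→{4,5,6}. Safe: 8. Place at column 8.
Row 9: attacked by (1,9)→{1,9}; (2,6)→{6}; (3,2)→{2,8}; (4,7)→{2,7}; (5,1)→{1,5}; (6,3)→{3,6}; (7,5)→{3,5,7}; (8,8)→{7,8,9}. Safe: 4. Place at column 4.
Columns [9, 6, 2, 7, 1, 3, 5, 8, 4], r−c [-8, -4, 1, -3, 4, 3, 2, 0, 5], r+c [10, 8, 5, 11, 6, 9, 12, 16, 13] are all distinct, so no two queens attack.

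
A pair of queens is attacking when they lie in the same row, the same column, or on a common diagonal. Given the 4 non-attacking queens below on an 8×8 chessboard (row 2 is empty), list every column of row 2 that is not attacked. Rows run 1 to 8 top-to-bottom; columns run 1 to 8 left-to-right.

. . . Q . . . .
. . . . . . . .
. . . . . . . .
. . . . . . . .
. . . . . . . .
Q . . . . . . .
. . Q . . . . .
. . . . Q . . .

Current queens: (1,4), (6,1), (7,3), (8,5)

columns 2, 6, 7

(1,4) attacks row 2 at column 4 and diagonals 3, 5.
(6,1) attacks row 2 at column 1 and diagonals 5.
(7,3) attacks row 2 at column 3 and diagonals 8.
(8,5) attacks row 2 at column 5.
Attacked columns: {1, 3, 4, 5, 8}. Safe: {2, 6, 7}.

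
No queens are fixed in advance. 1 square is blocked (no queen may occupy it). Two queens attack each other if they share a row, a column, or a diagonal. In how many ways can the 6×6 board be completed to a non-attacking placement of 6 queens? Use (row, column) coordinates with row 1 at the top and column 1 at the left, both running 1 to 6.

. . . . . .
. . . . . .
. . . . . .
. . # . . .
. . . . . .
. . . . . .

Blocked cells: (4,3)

Branch on row 1: col 1 → 0; col 2 → 1; col 3 → 1; col 4 → 1; col 5 → 1; col 6 → 0.
Sum: 0 + 1 + 1 + 1 + 1 + 0 = 4.

4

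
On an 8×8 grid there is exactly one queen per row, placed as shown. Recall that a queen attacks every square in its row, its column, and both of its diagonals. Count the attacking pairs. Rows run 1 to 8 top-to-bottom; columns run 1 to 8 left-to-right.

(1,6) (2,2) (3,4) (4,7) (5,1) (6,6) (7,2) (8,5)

4

Same column: (1,6)–(6,6) (column 6); (2,2)–(7,2) (column 2).
Same diagonal: (1,6)–(3,4) (|1−3| = |6−4| = 2); (2,2)–(6,6) (|2−6| = |2−6| = 4).
Total attacking pairs: 4.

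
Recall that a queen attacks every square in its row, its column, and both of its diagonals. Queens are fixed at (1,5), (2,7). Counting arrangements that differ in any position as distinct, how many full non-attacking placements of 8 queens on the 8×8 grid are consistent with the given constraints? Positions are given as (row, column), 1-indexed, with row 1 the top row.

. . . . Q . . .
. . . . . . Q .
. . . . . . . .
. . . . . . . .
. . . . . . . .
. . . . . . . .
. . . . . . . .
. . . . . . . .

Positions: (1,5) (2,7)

Branch on row 3: col 1 → 2; col 2 → 3; col 4 → 1.
Sum: 2 + 3 + 1 = 6.

6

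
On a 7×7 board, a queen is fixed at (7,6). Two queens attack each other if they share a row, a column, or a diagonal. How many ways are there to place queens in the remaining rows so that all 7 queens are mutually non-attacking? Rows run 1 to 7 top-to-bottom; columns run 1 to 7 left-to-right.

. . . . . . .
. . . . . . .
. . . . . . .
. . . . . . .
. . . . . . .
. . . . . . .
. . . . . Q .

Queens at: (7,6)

Branch on row 1: col 1 → 1; col 2 → 4; col 3 → 1; col 4 → 1; col 5 → 0; col 7 → 0.
Sum: 1 + 4 + 1 + 1 + 0 + 0 = 7.

7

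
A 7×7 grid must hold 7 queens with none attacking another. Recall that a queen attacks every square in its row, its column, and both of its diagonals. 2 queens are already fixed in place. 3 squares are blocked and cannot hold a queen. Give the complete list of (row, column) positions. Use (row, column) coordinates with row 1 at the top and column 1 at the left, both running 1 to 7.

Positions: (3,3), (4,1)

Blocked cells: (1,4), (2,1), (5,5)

(1,2) (2,5) (3,3) (4,1) (5,7) (6,4) (7,6)

Row 1: attacked by (3,3)→{1,3,5}; (4,1)→{1,4}. Blocked: 4. Safe: 2, 6, 7. Place at column 2.
Row 2: attacked by (1,2)→{1,2,3}; (3,3)→{2,3,4}; (4,1)→{1,3}. Blocked: 1. Safe: 5, 6, 7. Place at column 5.
Row 5: attacked by (1,2)→{2,6}; (2,5)→{2,5}; (3,3)→{1,3,5}; (4,1)→{1,2}. Blocked: 5. Safe: 4, 7. Place at column 7.
Row 6: attacked by (1,2)→{2,7}; (2,5)→{1,5}; (3,3)→{3,6}; (4,1)→{1,3}; (5,7)→{6,7}. Safe: 4. Place at column 4.
Row 7: attacked by (1,2)→{2}; (2,5)→{5}; (3,3)→{3,7}; (4,1)→{1,4}; (5,7)→{5,7}; (6,4)→{3,4,5}. Safe: 6. Place at column 6.
Columns [2, 5, 3, 1, 7, 4, 6], r−c [-1, -3, 0, 3, -2, 2, 1], r+c [3, 7, 6, 5, 12, 10, 13] are all distinct, so no two queens attack.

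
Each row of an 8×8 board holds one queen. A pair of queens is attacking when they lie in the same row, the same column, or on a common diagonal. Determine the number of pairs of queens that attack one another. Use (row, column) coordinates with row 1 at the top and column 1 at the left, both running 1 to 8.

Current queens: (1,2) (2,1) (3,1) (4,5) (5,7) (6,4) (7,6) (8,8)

Same column: (2,1)–(3,1) (column 1).
Same diagonal: (1,2)–(2,1) (|1−2| = |2−1| = 1); (1,2)–(4,5) (|1−4| = |2−5| = 3); (2,1)–(7,6) (|2−7| = |1−6| = 5); (3,1)–(6,4) (|3−6| = |1−4| = 3).
Total attacking pairs: 5.

5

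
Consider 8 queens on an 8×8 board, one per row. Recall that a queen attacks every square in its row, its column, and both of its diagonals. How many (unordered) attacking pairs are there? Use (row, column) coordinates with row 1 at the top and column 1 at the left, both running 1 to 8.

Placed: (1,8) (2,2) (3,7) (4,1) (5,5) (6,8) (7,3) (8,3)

6

Same column: (1,8)–(6,8) (column 8); (7,3)–(8,3) (column 3).
Same diagonal: (2,2)–(5,5) (|2−5| = |2−5| = 3); (3,7)–(5,5) (|3−5| = |7−5| = 2); (3,7)–(7,3) (|3−7| = |7−3| = 4); (5,5)–(7,3) (|5−7| = |5−3| = 2).
Total attacking pairs: 6.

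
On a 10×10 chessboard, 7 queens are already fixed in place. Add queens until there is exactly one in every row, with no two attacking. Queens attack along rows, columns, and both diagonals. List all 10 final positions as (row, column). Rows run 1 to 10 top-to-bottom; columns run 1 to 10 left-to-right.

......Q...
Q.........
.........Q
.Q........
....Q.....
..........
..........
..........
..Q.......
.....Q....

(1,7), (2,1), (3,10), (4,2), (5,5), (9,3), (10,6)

Row 6: attacked by (1,7)→{2,7}; (2,1)→{1,5}; (3,10)→{7,10}; (4,2)→{2,4}; (5,5)→{4,5,6}; (9,3)→{3,6}; (10,6)→{2,6,10}. Safe: 8, 9. Place at column 8.
Row 7: attacked by (1,7)→{1,7}; (2,1)→{1,6}; (3,10)→{6,10}; (4,2)→{2,5}; (5,5)→{3,5,7}; (6,8)→{7,8,9}; (9,3)→{1,3,5}; (10,6)→{3,6,9}. Safe: 4. Place at column 4.
Row 8: attacked by (1,7)→{7}; (2,1)→{1,7}; (3,10)→{5,10}; (4,2)→{2,6}; (5,5)→{2,5,8}; (6,8)→{6,8,10}; (7,4)→{3,4,5}; (9,3)→{2,3,4}; (10,6)→{4,6,8}. Safe: 9. Place at column 9.
Columns [7, 1, 10, 2, 5, 8, 4, 9, 3, 6], r−c [-6, 1, -7, 2, 0, -2, 3, -1, 6, 4], r+c [8, 3, 13, 6, 10, 14, 11, 17, 12, 16] are all distinct, so no two queens attack.

(1,7) (2,1) (3,10) (4,2) (5,5) (6,8) (7,4) (8,9) (9,3) (10,6)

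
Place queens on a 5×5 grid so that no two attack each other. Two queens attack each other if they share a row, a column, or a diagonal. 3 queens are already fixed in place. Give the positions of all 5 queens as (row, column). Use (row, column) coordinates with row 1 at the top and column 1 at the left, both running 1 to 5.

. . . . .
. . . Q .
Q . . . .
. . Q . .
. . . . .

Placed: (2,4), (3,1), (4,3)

Row 1: attacked by (2,4)→{3,4,5}; (3,1)→{1,3}; (4,3)→{3}. Safe: 2. Place at column 2.
Row 5: attacked by (1,2)→{2}; (2,4)→{1,4}; (3,1)→{1,3}; (4,3)→{2,3,4}. Safe: 5. Place at column 5.
Columns [2, 4, 1, 3, 5], r−c [-1, -2, 2, 1, 0], r+c [3, 6, 4, 7, 10] are all distinct, so no two queens attack.

(1,2) (2,4) (3,1) (4,3) (5,5)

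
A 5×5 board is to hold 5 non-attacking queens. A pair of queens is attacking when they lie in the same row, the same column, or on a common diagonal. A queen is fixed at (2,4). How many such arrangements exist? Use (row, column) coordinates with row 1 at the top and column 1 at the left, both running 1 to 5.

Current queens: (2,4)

Branch on row 1: col 1 → 1; col 2 → 1.
Sum: 1 + 1 = 2.

2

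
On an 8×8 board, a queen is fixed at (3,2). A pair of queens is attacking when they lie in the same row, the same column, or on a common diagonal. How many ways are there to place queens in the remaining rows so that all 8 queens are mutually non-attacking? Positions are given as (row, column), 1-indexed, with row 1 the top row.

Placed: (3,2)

14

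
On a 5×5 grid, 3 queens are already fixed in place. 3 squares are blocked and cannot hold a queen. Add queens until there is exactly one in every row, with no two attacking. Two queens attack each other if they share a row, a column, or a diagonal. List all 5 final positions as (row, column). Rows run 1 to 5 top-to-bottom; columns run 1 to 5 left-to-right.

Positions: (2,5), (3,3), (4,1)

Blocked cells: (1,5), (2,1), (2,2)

Row 1: attacked by (2,5)→{4,5}; (3,3)→{1,3,5}; (4,1)→{1,4}. Blocked: 5. Safe: 2. Place at column 2.
Row 5: attacked by (1,2)→{2}; (2,5)→{2,5}; (3,3)→{1,3,5}; (4,1)→{1,2}. Safe: 4. Place at column 4.
Columns [2, 5, 3, 1, 4], r−c [-1, -3, 0, 3, 1], r+c [3, 7, 6, 5, 9] are all distinct, so no two queens attack.

(1,2) (2,5) (3,3) (4,1) (5,4)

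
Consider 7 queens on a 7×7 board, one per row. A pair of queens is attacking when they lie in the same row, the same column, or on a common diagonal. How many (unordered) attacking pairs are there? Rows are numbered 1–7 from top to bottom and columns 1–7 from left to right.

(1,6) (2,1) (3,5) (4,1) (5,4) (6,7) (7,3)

Same column: (2,1)–(4,1) (column 1).
Same diagonal: (2,1)–(5,4) (|2−5| = |1−4| = 3).
Total attacking pairs: 2.

2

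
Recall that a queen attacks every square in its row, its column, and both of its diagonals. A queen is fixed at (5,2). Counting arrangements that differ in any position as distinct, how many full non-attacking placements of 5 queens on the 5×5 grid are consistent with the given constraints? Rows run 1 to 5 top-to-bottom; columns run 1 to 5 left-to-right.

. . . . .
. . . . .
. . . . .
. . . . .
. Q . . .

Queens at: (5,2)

Branch on row 1: col 1 → 0; col 3 → 0; col 4 → 1; col 5 → 1.
Sum: 0 + 0 + 1 + 1 = 2.

2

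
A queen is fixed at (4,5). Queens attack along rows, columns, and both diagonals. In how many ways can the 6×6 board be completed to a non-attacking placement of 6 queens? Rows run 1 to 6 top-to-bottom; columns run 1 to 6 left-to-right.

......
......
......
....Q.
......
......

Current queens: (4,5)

Branch on row 1: col 1 → 0; col 3 → 1; col 4 → 0; col 6 → 0.
Sum: 0 + 1 + 0 + 0 = 1.

1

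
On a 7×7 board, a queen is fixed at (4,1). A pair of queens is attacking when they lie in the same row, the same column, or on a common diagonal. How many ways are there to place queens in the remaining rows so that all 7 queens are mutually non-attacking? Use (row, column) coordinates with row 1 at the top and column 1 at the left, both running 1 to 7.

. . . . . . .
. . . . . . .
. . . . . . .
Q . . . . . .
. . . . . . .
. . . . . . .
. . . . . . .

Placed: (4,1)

6

Branch on row 1: col 2 → 2; col 3 → 1; col 5 → 0; col 6 → 2; col 7 → 1.
Sum: 2 + 1 + 0 + 2 + 1 = 6.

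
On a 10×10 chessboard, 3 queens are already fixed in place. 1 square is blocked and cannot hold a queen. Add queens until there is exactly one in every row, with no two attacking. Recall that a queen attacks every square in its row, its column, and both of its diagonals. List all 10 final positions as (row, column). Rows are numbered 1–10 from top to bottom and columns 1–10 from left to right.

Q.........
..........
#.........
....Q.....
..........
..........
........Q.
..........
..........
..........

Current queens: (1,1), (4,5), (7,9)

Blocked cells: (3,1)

(1,1) (2,10) (3,7) (4,5) (5,8) (6,2) (7,9) (8,3) (9,6) (10,4)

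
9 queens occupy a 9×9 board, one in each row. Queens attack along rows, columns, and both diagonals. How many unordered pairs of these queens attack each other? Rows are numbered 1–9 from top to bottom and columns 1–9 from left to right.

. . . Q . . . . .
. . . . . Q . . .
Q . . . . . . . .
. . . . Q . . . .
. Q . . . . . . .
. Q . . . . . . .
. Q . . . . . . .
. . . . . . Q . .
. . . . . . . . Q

5

Same column: (5,2)–(6,2) (column 2); (5,2)–(7,2) (column 2); (6,2)–(7,2) (column 2).
Same diagonal: (2,6)–(6,2) (|2−6| = |6−2| = 4); (4,5)–(7,2) (|4−7| = |5−2| = 3).
Total attacking pairs: 5.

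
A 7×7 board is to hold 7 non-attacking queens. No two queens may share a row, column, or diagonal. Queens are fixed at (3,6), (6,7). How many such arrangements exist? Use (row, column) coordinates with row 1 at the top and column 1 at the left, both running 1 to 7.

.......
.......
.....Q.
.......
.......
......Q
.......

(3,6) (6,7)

Branch on row 1: col 1 → 0; col 3 → 2; col 5 → 1.
Sum: 0 + 2 + 1 = 3.

3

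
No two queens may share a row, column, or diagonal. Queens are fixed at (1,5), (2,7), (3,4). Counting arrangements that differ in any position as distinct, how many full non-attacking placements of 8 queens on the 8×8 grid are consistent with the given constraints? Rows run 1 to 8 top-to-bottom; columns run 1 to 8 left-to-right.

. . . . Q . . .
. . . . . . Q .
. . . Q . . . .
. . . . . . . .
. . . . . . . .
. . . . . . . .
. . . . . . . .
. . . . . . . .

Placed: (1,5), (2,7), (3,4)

Branch on row 4: col 1 → 1; col 6 → 0.
Sum: 1 + 0 = 1.

1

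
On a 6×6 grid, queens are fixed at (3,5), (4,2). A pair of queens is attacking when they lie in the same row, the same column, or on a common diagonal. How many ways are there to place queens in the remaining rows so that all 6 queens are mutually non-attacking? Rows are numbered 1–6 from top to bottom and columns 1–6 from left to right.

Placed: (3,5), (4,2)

1

Branch on row 1: col 1 → 0; col 4 → 1; col 6 → 0.
Sum: 0 + 1 + 0 = 1.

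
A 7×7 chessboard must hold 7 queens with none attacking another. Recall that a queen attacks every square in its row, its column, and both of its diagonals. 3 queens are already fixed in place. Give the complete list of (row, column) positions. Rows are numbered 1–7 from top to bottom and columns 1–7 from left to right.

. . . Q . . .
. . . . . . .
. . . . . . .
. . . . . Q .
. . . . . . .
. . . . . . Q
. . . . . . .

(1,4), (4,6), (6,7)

Row 2: attacked by (1,4)→{3,4,5}; (4,6)→{4,6}; (6,7)→{3,7}. Safe: 1, 2. Place at column 1.
Row 3: attacked by (1,4)→{2,4,6}; (2,1)→{1,2}; (4,6)→{5,6,7}; (6,7)→{4,7}. Safe: 3. Place at column 3.
Row 5: attacked by (1,4)→{4}; (2,1)→{1,4}; (3,3)→{1,3,5}; (4,6)→{5,6,7}; (6,7)→{6,7}. Safe: 2. Place at column 2.
Row 7: attacked by (1,4)→{4}; (2,1)→{1,6}; (3,3)→{3,7}; (4,6)→{3,6}; (5,2)→{2,4}; (6,7)→{6,7}. Safe: 5. Place at column 5.
Columns [4, 1, 3, 6, 2, 7, 5], r−c [-3, 1, 0, -2, 3, -1, 2], r+c [5, 3, 6, 10, 7, 13, 12] are all distinct, so no two queens attack.

(1,4) (2,1) (3,3) (4,6) (5,2) (6,7) (7,5)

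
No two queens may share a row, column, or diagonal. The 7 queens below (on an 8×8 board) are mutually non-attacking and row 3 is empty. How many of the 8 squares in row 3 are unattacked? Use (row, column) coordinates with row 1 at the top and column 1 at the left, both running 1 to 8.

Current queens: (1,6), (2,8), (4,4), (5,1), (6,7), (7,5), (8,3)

(1,6) attacks row 3 at column 6 and diagonals 4, 8.
(2,8) attacks row 3 at column 8 and diagonals 7.
(4,4) attacks row 3 at column 4 and diagonals 3, 5.
(5,1) attacks row 3 at column 1 and diagonals 3.
(6,7) attacks row 3 at column 7 and diagonals 4.
(7,5) attacks row 3 at column 5 and diagonals 1.
(8,3) attacks row 3 at column 3 and diagonals 8.
Attacked columns: {1, 3, 4, 5, 6, 7, 8}. Safe: {2}.

1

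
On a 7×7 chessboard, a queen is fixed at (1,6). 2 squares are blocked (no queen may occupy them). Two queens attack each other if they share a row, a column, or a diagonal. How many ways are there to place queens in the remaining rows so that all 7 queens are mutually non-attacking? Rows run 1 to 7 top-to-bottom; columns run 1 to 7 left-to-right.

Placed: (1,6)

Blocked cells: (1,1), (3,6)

7

Branch on row 2: col 1 → 1; col 2 → 1; col 3 → 3; col 4 → 2.
Sum: 1 + 1 + 3 + 2 = 7.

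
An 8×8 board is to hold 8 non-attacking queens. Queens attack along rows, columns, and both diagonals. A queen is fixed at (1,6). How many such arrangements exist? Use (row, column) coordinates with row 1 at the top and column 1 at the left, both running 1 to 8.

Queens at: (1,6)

16

Branch on row 2: col 1 → 1; col 2 → 2; col 3 → 8; col 4 → 4; col 8 → 1.
Sum: 1 + 2 + 8 + 4 + 1 = 16.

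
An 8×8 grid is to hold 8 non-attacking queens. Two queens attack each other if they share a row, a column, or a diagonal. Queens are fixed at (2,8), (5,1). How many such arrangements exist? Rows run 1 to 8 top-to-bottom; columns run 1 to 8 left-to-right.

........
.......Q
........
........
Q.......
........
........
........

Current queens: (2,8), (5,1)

Branch on row 1: col 2 → 0; col 3 → 1; col 4 → 1; col 6 → 1.
Sum: 0 + 1 + 1 + 1 = 3.

3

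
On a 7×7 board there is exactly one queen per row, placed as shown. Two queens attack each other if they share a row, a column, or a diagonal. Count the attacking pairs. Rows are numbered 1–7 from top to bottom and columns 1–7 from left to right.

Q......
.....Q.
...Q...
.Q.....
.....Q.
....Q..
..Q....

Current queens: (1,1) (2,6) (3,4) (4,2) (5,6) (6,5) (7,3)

Same column: (2,6)–(5,6) (column 6).
Same diagonal: (3,4)–(5,6) (|3−5| = |4−6| = 2); (5,6)–(6,5) (|5−6| = |6−5| = 1).
Total attacking pairs: 3.

3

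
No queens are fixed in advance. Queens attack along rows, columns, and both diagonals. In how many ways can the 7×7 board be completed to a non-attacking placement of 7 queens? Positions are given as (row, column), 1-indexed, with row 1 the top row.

40

Branch on row 1: col 1 → 4; col 2 → 7; col 3 → 6; col 4 → 6; col 5 → 6; col 6 → 7; col 7 → 4.
Sum: 4 + 7 + 6 + 6 + 6 + 7 + 4 = 40.
(This is the classic 7-queens count.)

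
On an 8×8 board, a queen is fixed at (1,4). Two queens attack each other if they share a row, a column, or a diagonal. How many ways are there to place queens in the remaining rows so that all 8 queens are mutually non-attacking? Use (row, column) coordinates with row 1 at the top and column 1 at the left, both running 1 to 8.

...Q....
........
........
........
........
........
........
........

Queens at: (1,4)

Branch on row 2: col 1 → 2; col 2 → 6; col 6 → 3; col 7 → 4; col 8 → 3.
Sum: 2 + 6 + 3 + 4 + 3 = 18.

18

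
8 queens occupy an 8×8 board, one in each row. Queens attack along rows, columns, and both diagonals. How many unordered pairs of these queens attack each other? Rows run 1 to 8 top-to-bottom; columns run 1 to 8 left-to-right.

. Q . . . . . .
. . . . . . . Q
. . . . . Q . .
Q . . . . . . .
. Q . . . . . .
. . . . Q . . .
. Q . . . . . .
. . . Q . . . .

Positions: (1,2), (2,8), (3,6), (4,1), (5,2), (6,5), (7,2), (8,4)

5

Same column: (1,2)–(5,2) (column 2); (1,2)–(7,2) (column 2); (5,2)–(7,2) (column 2).
Same diagonal: (3,6)–(7,2) (|3−7| = |6−2| = 4); (4,1)–(5,2) (|4−5| = |1−2| = 1).
Total attacking pairs: 5.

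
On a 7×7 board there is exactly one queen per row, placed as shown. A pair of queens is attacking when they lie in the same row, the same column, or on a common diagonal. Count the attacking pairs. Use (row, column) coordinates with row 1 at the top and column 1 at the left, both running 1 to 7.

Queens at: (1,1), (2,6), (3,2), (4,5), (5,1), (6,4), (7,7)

2

Same column: (1,1)–(5,1) (column 1).
Same diagonal: (1,1)–(7,7) (|1−7| = |1−7| = 6).
Total attacking pairs: 2.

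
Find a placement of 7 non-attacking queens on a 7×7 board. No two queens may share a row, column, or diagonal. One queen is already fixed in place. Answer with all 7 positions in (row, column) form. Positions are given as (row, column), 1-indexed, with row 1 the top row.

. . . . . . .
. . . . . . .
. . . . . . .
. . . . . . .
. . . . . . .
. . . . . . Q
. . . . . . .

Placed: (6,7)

(1,1) (2,5) (3,2) (4,6) (5,3) (6,7) (7,4)

Row 1: attacked by (6,7)→{2,7}. Safe: 1, 3, 4, 5, 6. Place at column 1.
Row 2: attacked by (1,1)→{1,2}; (6,7)→{3,7}. Safe: 4, 5, 6. Place at column 5.
Row 3: attacked by (1,1)→{1,3}; (2,5)→{4,5,6}; (6,7)→{4,7}. Safe: 2. Place at column 2.
Row 4: attacked by (1,1)→{1,4}; (2,5)→{3,5,7}; (3,2)→{1,2,3}; (6,7)→{5,7}. Safe: 6. Place at column 6.
Row 5: attacked by (1,1)→{1,5}; (2,5)→{2,5}; (3,2)→{2,4}; (4,6)→{5,6,7}; (6,7)→{6,7}. Safe: 3. Place at column 3.
Row 7: attacked by (1,1)→{1,7}; (2,5)→{5}; (3,2)→{2,6}; (4,6)→{3,6}; (5,3)→{1,3,5}; (6,7)→{6,7}. Safe: 4. Place at column 4.
Columns [1, 5, 2, 6, 3, 7, 4], r−c [0, -3, 1, -2, 2, -1, 3], r+c [2, 7, 5, 10, 8, 13, 11] are all distinct, so no two queens attack.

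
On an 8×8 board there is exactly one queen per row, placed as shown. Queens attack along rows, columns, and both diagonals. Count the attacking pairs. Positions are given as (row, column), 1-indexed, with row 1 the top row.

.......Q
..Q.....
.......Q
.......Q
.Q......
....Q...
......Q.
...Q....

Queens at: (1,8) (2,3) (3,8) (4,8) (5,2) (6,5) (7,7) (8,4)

5

Same column: (1,8)–(3,8) (column 8); (1,8)–(4,8) (column 8); (3,8)–(4,8) (column 8).
Same diagonal: (3,8)–(6,5) (|3−6| = |8−5| = 3); (4,8)–(8,4) (|4−8| = |8−4| = 4).
Total attacking pairs: 5.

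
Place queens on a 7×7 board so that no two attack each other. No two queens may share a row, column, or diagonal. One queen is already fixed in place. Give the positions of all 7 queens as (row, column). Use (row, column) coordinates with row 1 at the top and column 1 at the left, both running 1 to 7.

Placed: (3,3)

(1,4) (2,1) (3,3) (4,6) (5,2) (6,7) (7,5)

Row 1: attacked by (3,3)→{1,3,5}. Safe: 2, 4, 6, 7. Place at column 4.
Row 2: attacked by (1,4)→{3,4,5}; (3,3)→{2,3,4}. Safe: 1, 6, 7. Place at column 1.
Row 4: attacked by (1,4)→{1,4,7}; (2,1)→{1,3}; (3,3)→{2,3,4}. Safe: 5, 6. Place at column 6.
Row 5: attacked by (1,4)→{4}; (2,1)→{1,4}; (3,3)→{1,3,5}; (4,6)→{5,6,7}. Safe: 2. Place at column 2.
Row 6: attacked by (1,4)→{4}; (2,1)→{1,5}; (3,3)→{3,6}; (4,6)→{4,6}; (5,2)→{1,2,3}. Safe: 7. Place at column 7.
Row 7: attacked by (1,4)→{4}; (2,1)→{1,6}; (3,3)→{3,7}; (4,6)→{3,6}; (5,2)→{2,4}; (6,7)→{6,7}. Safe: 5. Place at column 5.
Columns [4, 1, 3, 6, 2, 7, 5], r−c [-3, 1, 0, -2, 3, -1, 2], r+c [5, 3, 6, 10, 7, 13, 12] are all distinct, so no two queens attack.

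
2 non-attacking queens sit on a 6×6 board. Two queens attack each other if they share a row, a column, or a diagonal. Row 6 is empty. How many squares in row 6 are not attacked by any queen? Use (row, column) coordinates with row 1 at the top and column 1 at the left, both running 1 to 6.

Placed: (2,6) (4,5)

(2,6) attacks row 6 at column 6 and diagonals 2.
(4,5) attacks row 6 at column 5 and diagonals 3.
Attacked columns: {2, 3, 5, 6}. Safe: {1, 4}.

2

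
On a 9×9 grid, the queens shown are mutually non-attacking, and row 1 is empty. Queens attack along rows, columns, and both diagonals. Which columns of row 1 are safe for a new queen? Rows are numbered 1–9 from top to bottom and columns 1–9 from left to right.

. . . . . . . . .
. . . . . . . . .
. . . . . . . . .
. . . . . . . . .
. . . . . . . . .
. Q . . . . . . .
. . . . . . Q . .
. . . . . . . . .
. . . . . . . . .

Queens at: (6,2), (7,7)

(6,2) attacks row 1 at column 2 and diagonals 7.
(7,7) attacks row 1 at column 7 and diagonals 1.
Attacked columns: {1, 2, 7}. Safe: {3, 4, 5, 6, 8, 9}.

columns 3, 4, 5, 6, 8, 9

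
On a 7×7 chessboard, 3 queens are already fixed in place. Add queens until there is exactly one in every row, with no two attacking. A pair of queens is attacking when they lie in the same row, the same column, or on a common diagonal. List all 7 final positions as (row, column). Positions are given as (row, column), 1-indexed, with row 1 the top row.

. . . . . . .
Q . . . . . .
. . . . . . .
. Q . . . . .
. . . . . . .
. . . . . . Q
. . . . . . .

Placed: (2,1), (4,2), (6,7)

Row 1: attacked by (2,1)→{1,2}; (4,2)→{2,5}; (6,7)→{2,7}. Safe: 3, 4, 6. Place at column 3.
Row 3: attacked by (1,3)→{1,3,5}; (2,1)→{1,2}; (4,2)→{1,2,3}; (6,7)→{4,7}. Safe: 6. Place at column 6.
Row 5: attacked by (1,3)→{3,7}; (2,1)→{1,4}; (3,6)→{4,6}; (4,2)→{1,2,3}; (6,7)→{6,7}. Safe: 5. Place at column 5.
Row 7: attacked by (1,3)→{3}; (2,1)→{1,6}; (3,6)→{2,6}; (4,2)→{2,5}; (5,5)→{3,5,7}; (6,7)→{6,7}. Safe: 4. Place at column 4.
Columns [3, 1, 6, 2, 5, 7, 4], r−c [-2, 1, -3, 2, 0, -1, 3], r+c [4, 3, 9, 6, 10, 13, 11] are all distinct, so no two queens attack.

(1,3) (2,1) (3,6) (4,2) (5,5) (6,7) (7,4)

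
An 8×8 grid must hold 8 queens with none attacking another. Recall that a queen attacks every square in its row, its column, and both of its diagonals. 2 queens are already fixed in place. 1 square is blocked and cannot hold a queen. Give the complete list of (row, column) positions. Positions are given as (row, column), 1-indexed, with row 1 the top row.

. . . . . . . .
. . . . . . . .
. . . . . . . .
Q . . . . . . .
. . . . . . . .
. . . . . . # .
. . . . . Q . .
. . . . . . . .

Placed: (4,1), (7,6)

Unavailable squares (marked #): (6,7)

Row 1: attacked by (4,1)→{1,4}; (7,6)→{6}. Safe: 2, 3, 5, 7, 8. Place at column 5.
Row 2: attacked by (1,5)→{4,5,6}; (4,1)→{1,3}; (7,6)→{1,6}. Safe: 2, 7, 8. Place at column 8.
Row 3: attacked by (1,5)→{3,5,7}; (2,8)→{7,8}; (4,1)→{1,2}; (7,6)→{2,6}. Safe: 4. Place at column 4.
Row 5: attacked by (1,5)→{1,5}; (2,8)→{5,8}; (3,4)→{2,4,6}; (4,1)→{1,2}; (7,6)→{4,6,8}. Safe: 3, 7. Place at column 7.
Row 6: attacked by (1,5)→{5}; (2,8)→{4,8}; (3,4)→{1,4,7}; (4,1)→{1,3}; (5,7)→{6,7,8}; (7,6)→{5,6,7}. Blocked: 7. Safe: 2. Place at column 2.
Row 8: attacked by (1,5)→{5}; (2,8)→{2,8}; (3,4)→{4}; (4,1)→{1,5}; (5,7)→{4,7}; (6,2)→{2,4}; (7,6)→{5,6,7}. Safe: 3. Place at column 3.
Columns [5, 8, 4, 1, 7, 2, 6, 3], r−c [-4, -6, -1, 3, -2, 4, 1, 5], r+c [6, 10, 7, 5, 12, 8, 13, 11] are all distinct, so no two queens attack.

(1,5) (2,8) (3,4) (4,1) (5,7) (6,2) (7,6) (8,3)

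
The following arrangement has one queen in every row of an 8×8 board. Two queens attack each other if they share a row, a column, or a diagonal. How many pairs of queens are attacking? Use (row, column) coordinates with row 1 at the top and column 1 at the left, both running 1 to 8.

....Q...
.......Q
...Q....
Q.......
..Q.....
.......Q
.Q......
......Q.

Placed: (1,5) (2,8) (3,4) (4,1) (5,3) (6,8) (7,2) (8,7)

Same column: (2,8)–(6,8) (column 8).
Total attacking pairs: 1.

1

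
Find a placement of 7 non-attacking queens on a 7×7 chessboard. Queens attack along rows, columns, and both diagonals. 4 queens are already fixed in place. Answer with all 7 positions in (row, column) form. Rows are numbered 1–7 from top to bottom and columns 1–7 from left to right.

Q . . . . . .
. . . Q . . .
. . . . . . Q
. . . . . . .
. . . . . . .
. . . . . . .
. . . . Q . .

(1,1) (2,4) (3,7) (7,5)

(1,1) (2,4) (3,7) (4,3) (5,6) (6,2) (7,5)

Row 4: attacked by (1,1)→{1,4}; (2,4)→{2,4,6}; (3,7)→{6,7}; (7,5)→{2,5}. Safe: 3. Place at column 3.
Row 5: attacked by (1,1)→{1,5}; (2,4)→{1,4,7}; (3,7)→{5,7}; (4,3)→{2,3,4}; (7,5)→{3,5,7}. Safe: 6. Place at column 6.
Row 6: attacked by (1,1)→{1,6}; (2,4)→{4}; (3,7)→{4,7}; (4,3)→{1,3,5}; (5,6)→{5,6,7}; (7,5)→{4,5,6}. Safe: 2. Place at column 2.
Columns [1, 4, 7, 3, 6, 2, 5], r−c [0, -2, -4, 1, -1, 4, 2], r+c [2, 6, 10, 7, 11, 8, 12] are all distinct, so no two queens attack.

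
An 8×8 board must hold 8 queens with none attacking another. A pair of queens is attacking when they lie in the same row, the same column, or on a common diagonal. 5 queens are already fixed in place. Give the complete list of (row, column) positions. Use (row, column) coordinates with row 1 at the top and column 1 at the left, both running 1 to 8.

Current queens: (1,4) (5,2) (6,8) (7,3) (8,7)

(1,4) (2,6) (3,1) (4,5) (5,2) (6,8) (7,3) (8,7)

Row 2: attacked by (1,4)→{3,4,5}; (5,2)→{2,5}; (6,8)→{4,8}; (7,3)→{3,8}; (8,7)→{1,7}. Safe: 6. Place at column 6.
Row 3: attacked by (1,4)→{2,4,6}; (2,6)→{5,6,7}; (5,2)→{2,4}; (6,8)→{5,8}; (7,3)→{3,7}; (8,7)→{2,7}. Safe: 1. Place at column 1.
Row 4: attacked by (1,4)→{1,4,7}; (2,6)→{4,6,8}; (3,1)→{1,2}; (5,2)→{1,2,3}; (6,8)→{6,8}; (7,3)→{3,6}; (8,7)→{3,7}. Safe: 5. Place at column 5.
Columns [4, 6, 1, 5, 2, 8, 3, 7], r−c [-3, -4, 2, -1, 3, -2, 4, 1], r+c [5, 8, 4, 9, 7, 14, 10, 15] are all distinct, so no two queens attack.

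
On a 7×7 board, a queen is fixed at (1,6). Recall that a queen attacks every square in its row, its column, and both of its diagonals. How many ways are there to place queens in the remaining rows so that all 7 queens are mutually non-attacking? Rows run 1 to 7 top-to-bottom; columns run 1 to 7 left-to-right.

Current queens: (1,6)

7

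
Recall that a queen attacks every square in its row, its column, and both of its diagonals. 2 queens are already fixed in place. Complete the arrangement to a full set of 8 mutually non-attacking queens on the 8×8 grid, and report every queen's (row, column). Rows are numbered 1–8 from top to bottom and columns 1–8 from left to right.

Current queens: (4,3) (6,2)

Row 1: attacked by (4,3)→{3,6}; (6,2)→{2,7}. Safe: 1, 4, 5, 8. Place at column 8.
Row 2: attacked by (1,8)→{7,8}; (4,3)→{1,3,5}; (6,2)→{2,6}. Safe: 4. Place at column 4.
Row 3: attacked by (1,8)→{6,8}; (2,4)→{3,4,5}; (4,3)→{2,3,4}; (6,2)→{2,5}. Safe: 1, 7. Place at column 1.
Row 5: attacked by (1,8)→{4,8}; (2,4)→{1,4,7}; (3,1)→{1,3}; (4,3)→{2,3,4}; (6,2)→{1,2,3}. Safe: 5, 6. Place at column 6.
Row 7: attacked by (1,8)→{2,8}; (2,4)→{4}; (3,1)→{1,5}; (4,3)→{3,6}; (5,6)→{4,6,8}; (6,2)→{1,2,3}. Safe: 7. Place at column 7.
Row 8: attacked by (1,8)→{1,8}; (2,4)→{4}; (3,1)→{1,6}; (4,3)→{3,7}; (5,6)→{3,6}; (6,2)→{2,4}; (7,7)→{6,7,8}. Safe: 5. Place at column 5.
Columns [8, 4, 1, 3, 6, 2, 7, 5], r−c [-7, -2, 2, 1, -1, 4, 0, 3], r+c [9, 6, 4, 7, 11, 8, 14, 13] are all distinct, so no two queens attack.

(1,8) (2,4) (3,1) (4,3) (5,6) (6,2) (7,7) (8,5)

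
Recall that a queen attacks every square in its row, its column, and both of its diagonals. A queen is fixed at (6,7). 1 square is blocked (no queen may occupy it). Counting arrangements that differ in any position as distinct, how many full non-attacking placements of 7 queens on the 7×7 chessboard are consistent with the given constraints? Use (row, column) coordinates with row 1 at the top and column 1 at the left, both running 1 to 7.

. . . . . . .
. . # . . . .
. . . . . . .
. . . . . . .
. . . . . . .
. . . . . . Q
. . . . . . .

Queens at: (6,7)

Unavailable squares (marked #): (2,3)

Branch on row 1: col 1 → 1; col 3 → 2; col 4 → 2; col 5 → 1; col 6 → 1.
Sum: 1 + 2 + 2 + 1 + 1 = 7.

7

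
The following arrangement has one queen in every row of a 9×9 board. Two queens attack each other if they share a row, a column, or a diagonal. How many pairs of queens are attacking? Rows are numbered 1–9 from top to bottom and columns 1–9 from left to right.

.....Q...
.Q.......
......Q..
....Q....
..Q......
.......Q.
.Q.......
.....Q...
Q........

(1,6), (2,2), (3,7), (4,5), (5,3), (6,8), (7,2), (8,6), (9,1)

6

Same column: (1,6)–(8,6) (column 6); (2,2)–(7,2) (column 2).
Same diagonal: (3,7)–(9,1) (|3−9| = |7−1| = 6); (4,5)–(7,2) (|4−7| = |5−2| = 3); (5,3)–(8,6) (|5−8| = |3−6| = 3); (6,8)–(8,6) (|6−8| = |8−6| = 2).
Total attacking pairs: 6.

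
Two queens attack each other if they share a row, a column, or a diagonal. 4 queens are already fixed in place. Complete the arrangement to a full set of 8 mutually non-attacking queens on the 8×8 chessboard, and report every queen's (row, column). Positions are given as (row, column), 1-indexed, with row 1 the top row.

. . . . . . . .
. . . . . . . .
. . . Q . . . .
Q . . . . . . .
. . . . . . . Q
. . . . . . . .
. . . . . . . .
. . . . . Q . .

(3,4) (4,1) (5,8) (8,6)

Row 1: attacked by (3,4)→{2,4,6}; (4,1)→{1,4}; (5,8)→{4,8}; (8,6)→{6}. Safe: 3, 5, 7. Place at column 7.
Row 2: attacked by (1,7)→{6,7,8}; (3,4)→{3,4,5}; (4,1)→{1,3}; (5,8)→{5,8}; (8,6)→{6}. Safe: 2. Place at column 2.
Row 6: attacked by (1,7)→{2,7}; (2,2)→{2,6}; (3,4)→{1,4,7}; (4,1)→{1,3}; (5,8)→{7,8}; (8,6)→{4,6,8}. Safe: 5. Place at column 5.
Row 7: attacked by (1,7)→{1,7}; (2,2)→{2,7}; (3,4)→{4,8}; (4,1)→{1,4}; (5,8)→{6,8}; (6,5)→{4,5,6}; (8,6)→{5,6,7}. Safe: 3. Place at column 3.
Columns [7, 2, 4, 1, 8, 5, 3, 6], r−c [-6, 0, -1, 3, -3, 1, 4, 2], r+c [8, 4, 7, 5, 13, 11, 10, 14] are all distinct, so no two queens attack.

(1,7) (2,2) (3,4) (4,1) (5,8) (6,5) (7,3) (8,6)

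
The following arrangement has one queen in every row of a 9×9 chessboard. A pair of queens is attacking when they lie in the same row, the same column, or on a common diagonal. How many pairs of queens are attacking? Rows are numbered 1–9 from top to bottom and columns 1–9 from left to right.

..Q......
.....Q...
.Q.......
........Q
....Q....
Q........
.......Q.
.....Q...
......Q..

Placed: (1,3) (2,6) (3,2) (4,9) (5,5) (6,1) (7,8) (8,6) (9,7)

Same column: (2,6)–(8,6) (column 6).
Same diagonal: (8,6)–(9,7) (|8−9| = |6−7| = 1).
Total attacking pairs: 2.

2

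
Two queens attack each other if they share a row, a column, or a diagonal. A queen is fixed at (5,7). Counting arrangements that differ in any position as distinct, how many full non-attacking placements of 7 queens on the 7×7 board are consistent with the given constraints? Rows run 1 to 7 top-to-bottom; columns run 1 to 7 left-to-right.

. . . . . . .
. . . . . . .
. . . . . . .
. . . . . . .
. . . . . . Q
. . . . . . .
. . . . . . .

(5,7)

6

Branch on row 1: col 1 → 1; col 2 → 2; col 4 → 0; col 5 → 1; col 6 → 2.
Sum: 1 + 2 + 0 + 1 + 2 = 6.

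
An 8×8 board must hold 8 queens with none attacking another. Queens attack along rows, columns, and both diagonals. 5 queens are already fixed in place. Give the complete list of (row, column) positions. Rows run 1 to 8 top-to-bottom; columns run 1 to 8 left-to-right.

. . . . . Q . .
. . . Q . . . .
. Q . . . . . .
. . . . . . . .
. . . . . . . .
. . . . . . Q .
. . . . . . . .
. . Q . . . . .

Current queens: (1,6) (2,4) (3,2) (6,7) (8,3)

(1,6) (2,4) (3,2) (4,8) (5,5) (6,7) (7,1) (8,3)

Row 4: attacked by (1,6)→{3,6}; (2,4)→{2,4,6}; (3,2)→{1,2,3}; (6,7)→{5,7}; (8,3)→{3,7}. Safe: 8. Place at column 8.
Row 5: attacked by (1,6)→{2,6}; (2,4)→{1,4,7}; (3,2)→{2,4}; (4,8)→{7,8}; (6,7)→{6,7,8}; (8,3)→{3,6}. Safe: 5. Place at column 5.
Row 7: attacked by (1,6)→{6}; (2,4)→{4}; (3,2)→{2,6}; (4,8)→{5,8}; (5,5)→{3,5,7}; (6,7)→{6,7,8}; (8,3)→{2,3,4}. Safe: 1. Place at column 1.
Columns [6, 4, 2, 8, 5, 7, 1, 3], r−c [-5, -2, 1, -4, 0, -1, 6, 5], r+c [7, 6, 5, 12, 10, 13, 8, 11] are all distinct, so no two queens attack.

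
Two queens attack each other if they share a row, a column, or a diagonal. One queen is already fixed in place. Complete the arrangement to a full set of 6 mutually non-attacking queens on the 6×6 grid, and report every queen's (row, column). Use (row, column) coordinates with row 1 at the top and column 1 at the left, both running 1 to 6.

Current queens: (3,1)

(1,5) (2,3) (3,1) (4,6) (5,4) (6,2)

Row 1: attacked by (3,1)→{1,3}. Safe: 2, 4, 5, 6. Place at column 5.
Row 2: attacked by (1,5)→{4,5,6}; (3,1)→{1,2}. Safe: 3. Place at column 3.
Row 4: attacked by (1,5)→{2,5}; (2,3)→{1,3,5}; (3,1)→{1,2}. Safe: 4, 6. Place at column 6.
Row 5: attacked by (1,5)→{1,5}; (2,3)→{3,6}; (3,1)→{1,3}; (4,6)→{5,6}. Safe: 2, 4. Place at column 4.
Row 6: attacked by (1,5)→{5}; (2,3)→{3}; (3,1)→{1,4}; (4,6)→{4,6}; (5,4)→{3,4,5}. Safe: 2. Place at column 2.
Columns [5, 3, 1, 6, 4, 2], r−c [-4, -1, 2, -2, 1, 4], r+c [6, 5, 4, 10, 9, 8] are all distinct, so no two queens attack.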